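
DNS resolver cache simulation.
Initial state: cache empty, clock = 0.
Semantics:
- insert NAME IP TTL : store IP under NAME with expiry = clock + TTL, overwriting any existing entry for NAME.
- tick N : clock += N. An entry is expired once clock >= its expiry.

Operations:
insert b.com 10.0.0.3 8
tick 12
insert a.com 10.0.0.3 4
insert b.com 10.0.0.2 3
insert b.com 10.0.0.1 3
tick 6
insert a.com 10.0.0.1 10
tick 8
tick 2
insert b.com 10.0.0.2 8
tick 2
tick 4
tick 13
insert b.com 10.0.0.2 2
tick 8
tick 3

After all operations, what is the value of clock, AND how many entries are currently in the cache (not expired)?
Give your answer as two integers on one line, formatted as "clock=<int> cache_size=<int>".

Op 1: insert b.com -> 10.0.0.3 (expiry=0+8=8). clock=0
Op 2: tick 12 -> clock=12. purged={b.com}
Op 3: insert a.com -> 10.0.0.3 (expiry=12+4=16). clock=12
Op 4: insert b.com -> 10.0.0.2 (expiry=12+3=15). clock=12
Op 5: insert b.com -> 10.0.0.1 (expiry=12+3=15). clock=12
Op 6: tick 6 -> clock=18. purged={a.com,b.com}
Op 7: insert a.com -> 10.0.0.1 (expiry=18+10=28). clock=18
Op 8: tick 8 -> clock=26.
Op 9: tick 2 -> clock=28. purged={a.com}
Op 10: insert b.com -> 10.0.0.2 (expiry=28+8=36). clock=28
Op 11: tick 2 -> clock=30.
Op 12: tick 4 -> clock=34.
Op 13: tick 13 -> clock=47. purged={b.com}
Op 14: insert b.com -> 10.0.0.2 (expiry=47+2=49). clock=47
Op 15: tick 8 -> clock=55. purged={b.com}
Op 16: tick 3 -> clock=58.
Final clock = 58
Final cache (unexpired): {} -> size=0

Answer: clock=58 cache_size=0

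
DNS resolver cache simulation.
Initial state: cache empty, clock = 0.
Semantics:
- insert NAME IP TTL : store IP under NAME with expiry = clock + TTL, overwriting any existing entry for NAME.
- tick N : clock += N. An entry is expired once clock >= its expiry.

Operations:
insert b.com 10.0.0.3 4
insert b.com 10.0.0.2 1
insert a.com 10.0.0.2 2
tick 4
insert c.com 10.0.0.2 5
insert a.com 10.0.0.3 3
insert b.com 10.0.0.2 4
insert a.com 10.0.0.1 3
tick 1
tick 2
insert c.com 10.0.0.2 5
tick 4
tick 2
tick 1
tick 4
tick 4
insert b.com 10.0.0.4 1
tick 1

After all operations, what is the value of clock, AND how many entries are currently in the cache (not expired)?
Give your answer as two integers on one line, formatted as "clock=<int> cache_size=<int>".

Op 1: insert b.com -> 10.0.0.3 (expiry=0+4=4). clock=0
Op 2: insert b.com -> 10.0.0.2 (expiry=0+1=1). clock=0
Op 3: insert a.com -> 10.0.0.2 (expiry=0+2=2). clock=0
Op 4: tick 4 -> clock=4. purged={a.com,b.com}
Op 5: insert c.com -> 10.0.0.2 (expiry=4+5=9). clock=4
Op 6: insert a.com -> 10.0.0.3 (expiry=4+3=7). clock=4
Op 7: insert b.com -> 10.0.0.2 (expiry=4+4=8). clock=4
Op 8: insert a.com -> 10.0.0.1 (expiry=4+3=7). clock=4
Op 9: tick 1 -> clock=5.
Op 10: tick 2 -> clock=7. purged={a.com}
Op 11: insert c.com -> 10.0.0.2 (expiry=7+5=12). clock=7
Op 12: tick 4 -> clock=11. purged={b.com}
Op 13: tick 2 -> clock=13. purged={c.com}
Op 14: tick 1 -> clock=14.
Op 15: tick 4 -> clock=18.
Op 16: tick 4 -> clock=22.
Op 17: insert b.com -> 10.0.0.4 (expiry=22+1=23). clock=22
Op 18: tick 1 -> clock=23. purged={b.com}
Final clock = 23
Final cache (unexpired): {} -> size=0

Answer: clock=23 cache_size=0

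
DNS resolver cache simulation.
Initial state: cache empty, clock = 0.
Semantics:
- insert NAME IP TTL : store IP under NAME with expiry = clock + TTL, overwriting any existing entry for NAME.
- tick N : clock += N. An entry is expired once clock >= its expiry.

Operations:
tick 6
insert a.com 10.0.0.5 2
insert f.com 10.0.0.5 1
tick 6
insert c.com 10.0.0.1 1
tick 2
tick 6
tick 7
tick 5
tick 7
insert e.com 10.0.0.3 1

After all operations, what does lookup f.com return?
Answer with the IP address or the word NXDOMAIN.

Op 1: tick 6 -> clock=6.
Op 2: insert a.com -> 10.0.0.5 (expiry=6+2=8). clock=6
Op 3: insert f.com -> 10.0.0.5 (expiry=6+1=7). clock=6
Op 4: tick 6 -> clock=12. purged={a.com,f.com}
Op 5: insert c.com -> 10.0.0.1 (expiry=12+1=13). clock=12
Op 6: tick 2 -> clock=14. purged={c.com}
Op 7: tick 6 -> clock=20.
Op 8: tick 7 -> clock=27.
Op 9: tick 5 -> clock=32.
Op 10: tick 7 -> clock=39.
Op 11: insert e.com -> 10.0.0.3 (expiry=39+1=40). clock=39
lookup f.com: not in cache (expired or never inserted)

Answer: NXDOMAIN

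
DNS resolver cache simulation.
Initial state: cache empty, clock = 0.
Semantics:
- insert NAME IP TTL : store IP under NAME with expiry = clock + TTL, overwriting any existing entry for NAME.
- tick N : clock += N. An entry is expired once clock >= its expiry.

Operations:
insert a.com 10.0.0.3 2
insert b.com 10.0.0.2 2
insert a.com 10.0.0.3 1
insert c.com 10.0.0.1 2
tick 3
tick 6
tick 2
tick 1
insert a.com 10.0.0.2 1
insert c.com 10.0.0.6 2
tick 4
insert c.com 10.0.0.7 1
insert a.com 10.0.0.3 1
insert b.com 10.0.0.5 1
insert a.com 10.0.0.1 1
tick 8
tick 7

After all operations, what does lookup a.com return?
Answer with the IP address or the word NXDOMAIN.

Answer: NXDOMAIN

Derivation:
Op 1: insert a.com -> 10.0.0.3 (expiry=0+2=2). clock=0
Op 2: insert b.com -> 10.0.0.2 (expiry=0+2=2). clock=0
Op 3: insert a.com -> 10.0.0.3 (expiry=0+1=1). clock=0
Op 4: insert c.com -> 10.0.0.1 (expiry=0+2=2). clock=0
Op 5: tick 3 -> clock=3. purged={a.com,b.com,c.com}
Op 6: tick 6 -> clock=9.
Op 7: tick 2 -> clock=11.
Op 8: tick 1 -> clock=12.
Op 9: insert a.com -> 10.0.0.2 (expiry=12+1=13). clock=12
Op 10: insert c.com -> 10.0.0.6 (expiry=12+2=14). clock=12
Op 11: tick 4 -> clock=16. purged={a.com,c.com}
Op 12: insert c.com -> 10.0.0.7 (expiry=16+1=17). clock=16
Op 13: insert a.com -> 10.0.0.3 (expiry=16+1=17). clock=16
Op 14: insert b.com -> 10.0.0.5 (expiry=16+1=17). clock=16
Op 15: insert a.com -> 10.0.0.1 (expiry=16+1=17). clock=16
Op 16: tick 8 -> clock=24. purged={a.com,b.com,c.com}
Op 17: tick 7 -> clock=31.
lookup a.com: not in cache (expired or never inserted)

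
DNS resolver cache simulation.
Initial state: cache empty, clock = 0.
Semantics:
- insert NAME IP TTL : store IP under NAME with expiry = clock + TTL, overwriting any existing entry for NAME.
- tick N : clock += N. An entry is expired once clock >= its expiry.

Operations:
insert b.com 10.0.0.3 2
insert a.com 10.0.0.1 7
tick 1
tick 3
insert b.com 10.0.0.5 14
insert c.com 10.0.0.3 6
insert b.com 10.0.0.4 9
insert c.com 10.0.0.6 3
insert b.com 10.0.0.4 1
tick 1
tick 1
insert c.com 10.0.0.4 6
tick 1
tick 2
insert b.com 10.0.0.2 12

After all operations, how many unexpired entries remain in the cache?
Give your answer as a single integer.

Answer: 2

Derivation:
Op 1: insert b.com -> 10.0.0.3 (expiry=0+2=2). clock=0
Op 2: insert a.com -> 10.0.0.1 (expiry=0+7=7). clock=0
Op 3: tick 1 -> clock=1.
Op 4: tick 3 -> clock=4. purged={b.com}
Op 5: insert b.com -> 10.0.0.5 (expiry=4+14=18). clock=4
Op 6: insert c.com -> 10.0.0.3 (expiry=4+6=10). clock=4
Op 7: insert b.com -> 10.0.0.4 (expiry=4+9=13). clock=4
Op 8: insert c.com -> 10.0.0.6 (expiry=4+3=7). clock=4
Op 9: insert b.com -> 10.0.0.4 (expiry=4+1=5). clock=4
Op 10: tick 1 -> clock=5. purged={b.com}
Op 11: tick 1 -> clock=6.
Op 12: insert c.com -> 10.0.0.4 (expiry=6+6=12). clock=6
Op 13: tick 1 -> clock=7. purged={a.com}
Op 14: tick 2 -> clock=9.
Op 15: insert b.com -> 10.0.0.2 (expiry=9+12=21). clock=9
Final cache (unexpired): {b.com,c.com} -> size=2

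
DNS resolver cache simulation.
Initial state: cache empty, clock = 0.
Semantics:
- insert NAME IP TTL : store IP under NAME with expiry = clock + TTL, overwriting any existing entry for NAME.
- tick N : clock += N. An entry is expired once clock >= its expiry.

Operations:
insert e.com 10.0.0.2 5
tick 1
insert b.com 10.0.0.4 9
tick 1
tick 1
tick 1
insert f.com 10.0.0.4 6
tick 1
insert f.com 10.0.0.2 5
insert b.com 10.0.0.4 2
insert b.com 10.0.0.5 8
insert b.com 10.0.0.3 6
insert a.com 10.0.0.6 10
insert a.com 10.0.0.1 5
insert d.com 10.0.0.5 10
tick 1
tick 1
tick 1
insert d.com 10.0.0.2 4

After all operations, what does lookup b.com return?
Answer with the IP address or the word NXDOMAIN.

Op 1: insert e.com -> 10.0.0.2 (expiry=0+5=5). clock=0
Op 2: tick 1 -> clock=1.
Op 3: insert b.com -> 10.0.0.4 (expiry=1+9=10). clock=1
Op 4: tick 1 -> clock=2.
Op 5: tick 1 -> clock=3.
Op 6: tick 1 -> clock=4.
Op 7: insert f.com -> 10.0.0.4 (expiry=4+6=10). clock=4
Op 8: tick 1 -> clock=5. purged={e.com}
Op 9: insert f.com -> 10.0.0.2 (expiry=5+5=10). clock=5
Op 10: insert b.com -> 10.0.0.4 (expiry=5+2=7). clock=5
Op 11: insert b.com -> 10.0.0.5 (expiry=5+8=13). clock=5
Op 12: insert b.com -> 10.0.0.3 (expiry=5+6=11). clock=5
Op 13: insert a.com -> 10.0.0.6 (expiry=5+10=15). clock=5
Op 14: insert a.com -> 10.0.0.1 (expiry=5+5=10). clock=5
Op 15: insert d.com -> 10.0.0.5 (expiry=5+10=15). clock=5
Op 16: tick 1 -> clock=6.
Op 17: tick 1 -> clock=7.
Op 18: tick 1 -> clock=8.
Op 19: insert d.com -> 10.0.0.2 (expiry=8+4=12). clock=8
lookup b.com: present, ip=10.0.0.3 expiry=11 > clock=8

Answer: 10.0.0.3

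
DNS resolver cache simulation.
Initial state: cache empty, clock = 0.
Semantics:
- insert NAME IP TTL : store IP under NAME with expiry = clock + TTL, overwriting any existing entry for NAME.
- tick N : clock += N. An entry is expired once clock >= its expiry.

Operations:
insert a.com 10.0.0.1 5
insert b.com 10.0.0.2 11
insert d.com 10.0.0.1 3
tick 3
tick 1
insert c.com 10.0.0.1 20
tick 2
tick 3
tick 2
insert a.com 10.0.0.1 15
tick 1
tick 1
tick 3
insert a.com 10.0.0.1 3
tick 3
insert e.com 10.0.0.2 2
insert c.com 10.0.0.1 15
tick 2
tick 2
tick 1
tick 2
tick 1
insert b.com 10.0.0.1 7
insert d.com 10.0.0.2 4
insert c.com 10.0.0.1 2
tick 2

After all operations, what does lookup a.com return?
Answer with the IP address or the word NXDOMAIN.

Op 1: insert a.com -> 10.0.0.1 (expiry=0+5=5). clock=0
Op 2: insert b.com -> 10.0.0.2 (expiry=0+11=11). clock=0
Op 3: insert d.com -> 10.0.0.1 (expiry=0+3=3). clock=0
Op 4: tick 3 -> clock=3. purged={d.com}
Op 5: tick 1 -> clock=4.
Op 6: insert c.com -> 10.0.0.1 (expiry=4+20=24). clock=4
Op 7: tick 2 -> clock=6. purged={a.com}
Op 8: tick 3 -> clock=9.
Op 9: tick 2 -> clock=11. purged={b.com}
Op 10: insert a.com -> 10.0.0.1 (expiry=11+15=26). clock=11
Op 11: tick 1 -> clock=12.
Op 12: tick 1 -> clock=13.
Op 13: tick 3 -> clock=16.
Op 14: insert a.com -> 10.0.0.1 (expiry=16+3=19). clock=16
Op 15: tick 3 -> clock=19. purged={a.com}
Op 16: insert e.com -> 10.0.0.2 (expiry=19+2=21). clock=19
Op 17: insert c.com -> 10.0.0.1 (expiry=19+15=34). clock=19
Op 18: tick 2 -> clock=21. purged={e.com}
Op 19: tick 2 -> clock=23.
Op 20: tick 1 -> clock=24.
Op 21: tick 2 -> clock=26.
Op 22: tick 1 -> clock=27.
Op 23: insert b.com -> 10.0.0.1 (expiry=27+7=34). clock=27
Op 24: insert d.com -> 10.0.0.2 (expiry=27+4=31). clock=27
Op 25: insert c.com -> 10.0.0.1 (expiry=27+2=29). clock=27
Op 26: tick 2 -> clock=29. purged={c.com}
lookup a.com: not in cache (expired or never inserted)

Answer: NXDOMAIN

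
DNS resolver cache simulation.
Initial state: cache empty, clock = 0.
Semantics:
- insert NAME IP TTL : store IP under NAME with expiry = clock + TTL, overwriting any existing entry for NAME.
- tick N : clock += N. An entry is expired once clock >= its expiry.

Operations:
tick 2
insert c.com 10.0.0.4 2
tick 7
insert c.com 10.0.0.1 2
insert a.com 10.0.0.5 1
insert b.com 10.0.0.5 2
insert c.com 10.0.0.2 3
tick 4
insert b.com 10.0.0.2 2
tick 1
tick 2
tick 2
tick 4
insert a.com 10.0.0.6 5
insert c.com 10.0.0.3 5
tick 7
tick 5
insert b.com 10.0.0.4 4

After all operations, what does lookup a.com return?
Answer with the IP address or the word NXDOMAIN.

Answer: NXDOMAIN

Derivation:
Op 1: tick 2 -> clock=2.
Op 2: insert c.com -> 10.0.0.4 (expiry=2+2=4). clock=2
Op 3: tick 7 -> clock=9. purged={c.com}
Op 4: insert c.com -> 10.0.0.1 (expiry=9+2=11). clock=9
Op 5: insert a.com -> 10.0.0.5 (expiry=9+1=10). clock=9
Op 6: insert b.com -> 10.0.0.5 (expiry=9+2=11). clock=9
Op 7: insert c.com -> 10.0.0.2 (expiry=9+3=12). clock=9
Op 8: tick 4 -> clock=13. purged={a.com,b.com,c.com}
Op 9: insert b.com -> 10.0.0.2 (expiry=13+2=15). clock=13
Op 10: tick 1 -> clock=14.
Op 11: tick 2 -> clock=16. purged={b.com}
Op 12: tick 2 -> clock=18.
Op 13: tick 4 -> clock=22.
Op 14: insert a.com -> 10.0.0.6 (expiry=22+5=27). clock=22
Op 15: insert c.com -> 10.0.0.3 (expiry=22+5=27). clock=22
Op 16: tick 7 -> clock=29. purged={a.com,c.com}
Op 17: tick 5 -> clock=34.
Op 18: insert b.com -> 10.0.0.4 (expiry=34+4=38). clock=34
lookup a.com: not in cache (expired or never inserted)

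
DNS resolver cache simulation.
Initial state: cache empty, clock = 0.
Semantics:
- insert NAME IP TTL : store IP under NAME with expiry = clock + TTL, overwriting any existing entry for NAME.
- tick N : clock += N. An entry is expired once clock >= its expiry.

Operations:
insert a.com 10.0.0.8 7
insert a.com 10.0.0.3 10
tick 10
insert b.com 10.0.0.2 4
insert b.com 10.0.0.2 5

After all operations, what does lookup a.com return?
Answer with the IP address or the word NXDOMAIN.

Answer: NXDOMAIN

Derivation:
Op 1: insert a.com -> 10.0.0.8 (expiry=0+7=7). clock=0
Op 2: insert a.com -> 10.0.0.3 (expiry=0+10=10). clock=0
Op 3: tick 10 -> clock=10. purged={a.com}
Op 4: insert b.com -> 10.0.0.2 (expiry=10+4=14). clock=10
Op 5: insert b.com -> 10.0.0.2 (expiry=10+5=15). clock=10
lookup a.com: not in cache (expired or never inserted)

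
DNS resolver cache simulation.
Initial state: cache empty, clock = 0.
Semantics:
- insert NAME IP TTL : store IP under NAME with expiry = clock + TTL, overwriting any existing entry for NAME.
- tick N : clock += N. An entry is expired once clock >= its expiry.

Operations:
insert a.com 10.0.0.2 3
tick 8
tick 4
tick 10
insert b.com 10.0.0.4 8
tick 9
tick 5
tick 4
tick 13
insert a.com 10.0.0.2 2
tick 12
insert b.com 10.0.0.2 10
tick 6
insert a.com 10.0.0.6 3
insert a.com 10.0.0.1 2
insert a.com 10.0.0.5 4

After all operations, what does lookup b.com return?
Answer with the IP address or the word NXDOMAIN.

Answer: 10.0.0.2

Derivation:
Op 1: insert a.com -> 10.0.0.2 (expiry=0+3=3). clock=0
Op 2: tick 8 -> clock=8. purged={a.com}
Op 3: tick 4 -> clock=12.
Op 4: tick 10 -> clock=22.
Op 5: insert b.com -> 10.0.0.4 (expiry=22+8=30). clock=22
Op 6: tick 9 -> clock=31. purged={b.com}
Op 7: tick 5 -> clock=36.
Op 8: tick 4 -> clock=40.
Op 9: tick 13 -> clock=53.
Op 10: insert a.com -> 10.0.0.2 (expiry=53+2=55). clock=53
Op 11: tick 12 -> clock=65. purged={a.com}
Op 12: insert b.com -> 10.0.0.2 (expiry=65+10=75). clock=65
Op 13: tick 6 -> clock=71.
Op 14: insert a.com -> 10.0.0.6 (expiry=71+3=74). clock=71
Op 15: insert a.com -> 10.0.0.1 (expiry=71+2=73). clock=71
Op 16: insert a.com -> 10.0.0.5 (expiry=71+4=75). clock=71
lookup b.com: present, ip=10.0.0.2 expiry=75 > clock=71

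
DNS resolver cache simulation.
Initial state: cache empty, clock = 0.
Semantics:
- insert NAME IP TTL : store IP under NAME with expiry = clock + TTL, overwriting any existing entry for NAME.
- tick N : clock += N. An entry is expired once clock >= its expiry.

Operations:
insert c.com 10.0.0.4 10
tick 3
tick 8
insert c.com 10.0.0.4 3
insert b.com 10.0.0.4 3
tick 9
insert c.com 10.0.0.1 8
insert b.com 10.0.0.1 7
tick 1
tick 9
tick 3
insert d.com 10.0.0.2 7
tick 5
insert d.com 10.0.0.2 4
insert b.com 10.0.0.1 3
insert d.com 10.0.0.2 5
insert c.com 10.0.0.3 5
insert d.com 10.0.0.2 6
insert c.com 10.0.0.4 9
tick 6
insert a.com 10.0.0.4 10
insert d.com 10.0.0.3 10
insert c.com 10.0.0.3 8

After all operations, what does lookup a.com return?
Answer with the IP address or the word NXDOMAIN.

Answer: 10.0.0.4

Derivation:
Op 1: insert c.com -> 10.0.0.4 (expiry=0+10=10). clock=0
Op 2: tick 3 -> clock=3.
Op 3: tick 8 -> clock=11. purged={c.com}
Op 4: insert c.com -> 10.0.0.4 (expiry=11+3=14). clock=11
Op 5: insert b.com -> 10.0.0.4 (expiry=11+3=14). clock=11
Op 6: tick 9 -> clock=20. purged={b.com,c.com}
Op 7: insert c.com -> 10.0.0.1 (expiry=20+8=28). clock=20
Op 8: insert b.com -> 10.0.0.1 (expiry=20+7=27). clock=20
Op 9: tick 1 -> clock=21.
Op 10: tick 9 -> clock=30. purged={b.com,c.com}
Op 11: tick 3 -> clock=33.
Op 12: insert d.com -> 10.0.0.2 (expiry=33+7=40). clock=33
Op 13: tick 5 -> clock=38.
Op 14: insert d.com -> 10.0.0.2 (expiry=38+4=42). clock=38
Op 15: insert b.com -> 10.0.0.1 (expiry=38+3=41). clock=38
Op 16: insert d.com -> 10.0.0.2 (expiry=38+5=43). clock=38
Op 17: insert c.com -> 10.0.0.3 (expiry=38+5=43). clock=38
Op 18: insert d.com -> 10.0.0.2 (expiry=38+6=44). clock=38
Op 19: insert c.com -> 10.0.0.4 (expiry=38+9=47). clock=38
Op 20: tick 6 -> clock=44. purged={b.com,d.com}
Op 21: insert a.com -> 10.0.0.4 (expiry=44+10=54). clock=44
Op 22: insert d.com -> 10.0.0.3 (expiry=44+10=54). clock=44
Op 23: insert c.com -> 10.0.0.3 (expiry=44+8=52). clock=44
lookup a.com: present, ip=10.0.0.4 expiry=54 > clock=44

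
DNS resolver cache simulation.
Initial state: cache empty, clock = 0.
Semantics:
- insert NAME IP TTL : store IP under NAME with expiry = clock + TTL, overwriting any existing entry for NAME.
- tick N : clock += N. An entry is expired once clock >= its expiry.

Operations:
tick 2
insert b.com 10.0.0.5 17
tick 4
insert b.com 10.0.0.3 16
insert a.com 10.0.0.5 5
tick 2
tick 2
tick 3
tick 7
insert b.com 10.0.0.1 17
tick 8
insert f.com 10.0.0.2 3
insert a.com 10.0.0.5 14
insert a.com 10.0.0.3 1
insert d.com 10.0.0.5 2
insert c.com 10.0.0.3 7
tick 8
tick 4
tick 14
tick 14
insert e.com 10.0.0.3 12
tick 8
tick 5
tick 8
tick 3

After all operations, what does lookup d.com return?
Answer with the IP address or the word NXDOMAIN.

Op 1: tick 2 -> clock=2.
Op 2: insert b.com -> 10.0.0.5 (expiry=2+17=19). clock=2
Op 3: tick 4 -> clock=6.
Op 4: insert b.com -> 10.0.0.3 (expiry=6+16=22). clock=6
Op 5: insert a.com -> 10.0.0.5 (expiry=6+5=11). clock=6
Op 6: tick 2 -> clock=8.
Op 7: tick 2 -> clock=10.
Op 8: tick 3 -> clock=13. purged={a.com}
Op 9: tick 7 -> clock=20.
Op 10: insert b.com -> 10.0.0.1 (expiry=20+17=37). clock=20
Op 11: tick 8 -> clock=28.
Op 12: insert f.com -> 10.0.0.2 (expiry=28+3=31). clock=28
Op 13: insert a.com -> 10.0.0.5 (expiry=28+14=42). clock=28
Op 14: insert a.com -> 10.0.0.3 (expiry=28+1=29). clock=28
Op 15: insert d.com -> 10.0.0.5 (expiry=28+2=30). clock=28
Op 16: insert c.com -> 10.0.0.3 (expiry=28+7=35). clock=28
Op 17: tick 8 -> clock=36. purged={a.com,c.com,d.com,f.com}
Op 18: tick 4 -> clock=40. purged={b.com}
Op 19: tick 14 -> clock=54.
Op 20: tick 14 -> clock=68.
Op 21: insert e.com -> 10.0.0.3 (expiry=68+12=80). clock=68
Op 22: tick 8 -> clock=76.
Op 23: tick 5 -> clock=81. purged={e.com}
Op 24: tick 8 -> clock=89.
Op 25: tick 3 -> clock=92.
lookup d.com: not in cache (expired or never inserted)

Answer: NXDOMAIN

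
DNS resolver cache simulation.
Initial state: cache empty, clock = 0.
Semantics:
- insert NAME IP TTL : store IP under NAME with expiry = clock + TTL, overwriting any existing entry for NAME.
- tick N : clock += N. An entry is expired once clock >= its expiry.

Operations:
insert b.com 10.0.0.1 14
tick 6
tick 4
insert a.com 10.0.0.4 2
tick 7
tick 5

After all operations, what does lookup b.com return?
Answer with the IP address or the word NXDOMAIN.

Op 1: insert b.com -> 10.0.0.1 (expiry=0+14=14). clock=0
Op 2: tick 6 -> clock=6.
Op 3: tick 4 -> clock=10.
Op 4: insert a.com -> 10.0.0.4 (expiry=10+2=12). clock=10
Op 5: tick 7 -> clock=17. purged={a.com,b.com}
Op 6: tick 5 -> clock=22.
lookup b.com: not in cache (expired or never inserted)

Answer: NXDOMAIN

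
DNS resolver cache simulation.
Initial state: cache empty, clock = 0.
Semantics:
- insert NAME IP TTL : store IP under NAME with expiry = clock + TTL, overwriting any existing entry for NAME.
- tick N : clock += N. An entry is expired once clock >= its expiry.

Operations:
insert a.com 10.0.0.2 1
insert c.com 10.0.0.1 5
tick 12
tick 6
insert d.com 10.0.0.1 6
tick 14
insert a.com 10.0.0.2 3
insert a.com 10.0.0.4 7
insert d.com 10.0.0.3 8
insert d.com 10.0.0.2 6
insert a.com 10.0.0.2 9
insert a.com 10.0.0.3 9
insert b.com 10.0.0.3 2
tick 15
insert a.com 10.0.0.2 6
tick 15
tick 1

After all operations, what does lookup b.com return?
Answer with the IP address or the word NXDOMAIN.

Answer: NXDOMAIN

Derivation:
Op 1: insert a.com -> 10.0.0.2 (expiry=0+1=1). clock=0
Op 2: insert c.com -> 10.0.0.1 (expiry=0+5=5). clock=0
Op 3: tick 12 -> clock=12. purged={a.com,c.com}
Op 4: tick 6 -> clock=18.
Op 5: insert d.com -> 10.0.0.1 (expiry=18+6=24). clock=18
Op 6: tick 14 -> clock=32. purged={d.com}
Op 7: insert a.com -> 10.0.0.2 (expiry=32+3=35). clock=32
Op 8: insert a.com -> 10.0.0.4 (expiry=32+7=39). clock=32
Op 9: insert d.com -> 10.0.0.3 (expiry=32+8=40). clock=32
Op 10: insert d.com -> 10.0.0.2 (expiry=32+6=38). clock=32
Op 11: insert a.com -> 10.0.0.2 (expiry=32+9=41). clock=32
Op 12: insert a.com -> 10.0.0.3 (expiry=32+9=41). clock=32
Op 13: insert b.com -> 10.0.0.3 (expiry=32+2=34). clock=32
Op 14: tick 15 -> clock=47. purged={a.com,b.com,d.com}
Op 15: insert a.com -> 10.0.0.2 (expiry=47+6=53). clock=47
Op 16: tick 15 -> clock=62. purged={a.com}
Op 17: tick 1 -> clock=63.
lookup b.com: not in cache (expired or never inserted)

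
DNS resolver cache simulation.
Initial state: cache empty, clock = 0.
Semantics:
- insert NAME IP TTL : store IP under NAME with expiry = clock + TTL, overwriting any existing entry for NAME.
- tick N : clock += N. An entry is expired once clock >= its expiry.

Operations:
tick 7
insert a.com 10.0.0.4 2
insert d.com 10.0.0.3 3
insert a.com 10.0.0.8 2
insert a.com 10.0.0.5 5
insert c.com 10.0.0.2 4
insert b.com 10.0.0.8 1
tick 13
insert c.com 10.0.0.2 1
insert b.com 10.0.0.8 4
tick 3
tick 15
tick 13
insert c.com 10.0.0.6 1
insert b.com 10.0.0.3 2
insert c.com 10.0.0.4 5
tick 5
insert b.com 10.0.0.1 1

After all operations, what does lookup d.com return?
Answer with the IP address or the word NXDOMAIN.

Answer: NXDOMAIN

Derivation:
Op 1: tick 7 -> clock=7.
Op 2: insert a.com -> 10.0.0.4 (expiry=7+2=9). clock=7
Op 3: insert d.com -> 10.0.0.3 (expiry=7+3=10). clock=7
Op 4: insert a.com -> 10.0.0.8 (expiry=7+2=9). clock=7
Op 5: insert a.com -> 10.0.0.5 (expiry=7+5=12). clock=7
Op 6: insert c.com -> 10.0.0.2 (expiry=7+4=11). clock=7
Op 7: insert b.com -> 10.0.0.8 (expiry=7+1=8). clock=7
Op 8: tick 13 -> clock=20. purged={a.com,b.com,c.com,d.com}
Op 9: insert c.com -> 10.0.0.2 (expiry=20+1=21). clock=20
Op 10: insert b.com -> 10.0.0.8 (expiry=20+4=24). clock=20
Op 11: tick 3 -> clock=23. purged={c.com}
Op 12: tick 15 -> clock=38. purged={b.com}
Op 13: tick 13 -> clock=51.
Op 14: insert c.com -> 10.0.0.6 (expiry=51+1=52). clock=51
Op 15: insert b.com -> 10.0.0.3 (expiry=51+2=53). clock=51
Op 16: insert c.com -> 10.0.0.4 (expiry=51+5=56). clock=51
Op 17: tick 5 -> clock=56. purged={b.com,c.com}
Op 18: insert b.com -> 10.0.0.1 (expiry=56+1=57). clock=56
lookup d.com: not in cache (expired or never inserted)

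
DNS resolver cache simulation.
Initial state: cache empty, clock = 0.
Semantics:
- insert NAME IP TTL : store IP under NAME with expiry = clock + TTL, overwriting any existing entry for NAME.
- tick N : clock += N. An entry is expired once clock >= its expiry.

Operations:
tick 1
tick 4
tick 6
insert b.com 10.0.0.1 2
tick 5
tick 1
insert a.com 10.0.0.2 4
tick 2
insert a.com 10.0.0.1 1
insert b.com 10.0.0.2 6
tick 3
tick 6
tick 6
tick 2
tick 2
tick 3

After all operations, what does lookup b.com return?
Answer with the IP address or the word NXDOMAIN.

Op 1: tick 1 -> clock=1.
Op 2: tick 4 -> clock=5.
Op 3: tick 6 -> clock=11.
Op 4: insert b.com -> 10.0.0.1 (expiry=11+2=13). clock=11
Op 5: tick 5 -> clock=16. purged={b.com}
Op 6: tick 1 -> clock=17.
Op 7: insert a.com -> 10.0.0.2 (expiry=17+4=21). clock=17
Op 8: tick 2 -> clock=19.
Op 9: insert a.com -> 10.0.0.1 (expiry=19+1=20). clock=19
Op 10: insert b.com -> 10.0.0.2 (expiry=19+6=25). clock=19
Op 11: tick 3 -> clock=22. purged={a.com}
Op 12: tick 6 -> clock=28. purged={b.com}
Op 13: tick 6 -> clock=34.
Op 14: tick 2 -> clock=36.
Op 15: tick 2 -> clock=38.
Op 16: tick 3 -> clock=41.
lookup b.com: not in cache (expired or never inserted)

Answer: NXDOMAIN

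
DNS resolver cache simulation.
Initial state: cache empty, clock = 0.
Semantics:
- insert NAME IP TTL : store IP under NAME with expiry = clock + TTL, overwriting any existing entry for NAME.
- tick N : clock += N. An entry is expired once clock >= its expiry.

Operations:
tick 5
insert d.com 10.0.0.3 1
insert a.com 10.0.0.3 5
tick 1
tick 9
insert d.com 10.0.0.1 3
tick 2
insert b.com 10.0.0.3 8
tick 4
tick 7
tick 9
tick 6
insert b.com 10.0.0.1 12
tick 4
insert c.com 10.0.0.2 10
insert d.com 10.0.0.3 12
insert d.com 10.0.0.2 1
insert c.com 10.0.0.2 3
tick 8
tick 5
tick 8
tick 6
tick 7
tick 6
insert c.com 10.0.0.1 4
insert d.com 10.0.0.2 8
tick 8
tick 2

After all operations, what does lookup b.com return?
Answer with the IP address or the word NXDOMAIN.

Op 1: tick 5 -> clock=5.
Op 2: insert d.com -> 10.0.0.3 (expiry=5+1=6). clock=5
Op 3: insert a.com -> 10.0.0.3 (expiry=5+5=10). clock=5
Op 4: tick 1 -> clock=6. purged={d.com}
Op 5: tick 9 -> clock=15. purged={a.com}
Op 6: insert d.com -> 10.0.0.1 (expiry=15+3=18). clock=15
Op 7: tick 2 -> clock=17.
Op 8: insert b.com -> 10.0.0.3 (expiry=17+8=25). clock=17
Op 9: tick 4 -> clock=21. purged={d.com}
Op 10: tick 7 -> clock=28. purged={b.com}
Op 11: tick 9 -> clock=37.
Op 12: tick 6 -> clock=43.
Op 13: insert b.com -> 10.0.0.1 (expiry=43+12=55). clock=43
Op 14: tick 4 -> clock=47.
Op 15: insert c.com -> 10.0.0.2 (expiry=47+10=57). clock=47
Op 16: insert d.com -> 10.0.0.3 (expiry=47+12=59). clock=47
Op 17: insert d.com -> 10.0.0.2 (expiry=47+1=48). clock=47
Op 18: insert c.com -> 10.0.0.2 (expiry=47+3=50). clock=47
Op 19: tick 8 -> clock=55. purged={b.com,c.com,d.com}
Op 20: tick 5 -> clock=60.
Op 21: tick 8 -> clock=68.
Op 22: tick 6 -> clock=74.
Op 23: tick 7 -> clock=81.
Op 24: tick 6 -> clock=87.
Op 25: insert c.com -> 10.0.0.1 (expiry=87+4=91). clock=87
Op 26: insert d.com -> 10.0.0.2 (expiry=87+8=95). clock=87
Op 27: tick 8 -> clock=95. purged={c.com,d.com}
Op 28: tick 2 -> clock=97.
lookup b.com: not in cache (expired or never inserted)

Answer: NXDOMAIN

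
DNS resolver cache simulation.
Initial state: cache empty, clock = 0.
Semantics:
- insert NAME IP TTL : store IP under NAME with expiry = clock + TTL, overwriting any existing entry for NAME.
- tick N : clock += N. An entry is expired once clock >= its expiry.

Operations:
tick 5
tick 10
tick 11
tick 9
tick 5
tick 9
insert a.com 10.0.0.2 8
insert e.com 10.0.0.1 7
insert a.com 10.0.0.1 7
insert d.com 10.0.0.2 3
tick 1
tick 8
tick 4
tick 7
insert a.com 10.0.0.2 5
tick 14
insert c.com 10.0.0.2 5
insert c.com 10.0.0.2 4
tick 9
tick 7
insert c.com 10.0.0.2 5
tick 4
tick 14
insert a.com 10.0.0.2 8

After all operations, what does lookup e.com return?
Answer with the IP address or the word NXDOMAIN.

Op 1: tick 5 -> clock=5.
Op 2: tick 10 -> clock=15.
Op 3: tick 11 -> clock=26.
Op 4: tick 9 -> clock=35.
Op 5: tick 5 -> clock=40.
Op 6: tick 9 -> clock=49.
Op 7: insert a.com -> 10.0.0.2 (expiry=49+8=57). clock=49
Op 8: insert e.com -> 10.0.0.1 (expiry=49+7=56). clock=49
Op 9: insert a.com -> 10.0.0.1 (expiry=49+7=56). clock=49
Op 10: insert d.com -> 10.0.0.2 (expiry=49+3=52). clock=49
Op 11: tick 1 -> clock=50.
Op 12: tick 8 -> clock=58. purged={a.com,d.com,e.com}
Op 13: tick 4 -> clock=62.
Op 14: tick 7 -> clock=69.
Op 15: insert a.com -> 10.0.0.2 (expiry=69+5=74). clock=69
Op 16: tick 14 -> clock=83. purged={a.com}
Op 17: insert c.com -> 10.0.0.2 (expiry=83+5=88). clock=83
Op 18: insert c.com -> 10.0.0.2 (expiry=83+4=87). clock=83
Op 19: tick 9 -> clock=92. purged={c.com}
Op 20: tick 7 -> clock=99.
Op 21: insert c.com -> 10.0.0.2 (expiry=99+5=104). clock=99
Op 22: tick 4 -> clock=103.
Op 23: tick 14 -> clock=117. purged={c.com}
Op 24: insert a.com -> 10.0.0.2 (expiry=117+8=125). clock=117
lookup e.com: not in cache (expired or never inserted)

Answer: NXDOMAIN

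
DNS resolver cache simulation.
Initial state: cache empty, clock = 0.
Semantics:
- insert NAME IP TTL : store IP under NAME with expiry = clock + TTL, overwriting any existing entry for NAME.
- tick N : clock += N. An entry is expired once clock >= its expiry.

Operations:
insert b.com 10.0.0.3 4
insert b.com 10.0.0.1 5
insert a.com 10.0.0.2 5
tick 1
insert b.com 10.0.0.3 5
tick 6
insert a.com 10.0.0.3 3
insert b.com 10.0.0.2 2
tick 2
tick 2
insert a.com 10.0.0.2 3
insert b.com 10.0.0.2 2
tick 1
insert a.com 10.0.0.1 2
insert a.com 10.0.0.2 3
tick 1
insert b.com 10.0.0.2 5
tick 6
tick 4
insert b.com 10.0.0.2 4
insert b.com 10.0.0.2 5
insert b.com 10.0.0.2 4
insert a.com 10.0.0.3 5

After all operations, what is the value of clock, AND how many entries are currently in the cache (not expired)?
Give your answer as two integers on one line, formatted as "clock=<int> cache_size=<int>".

Op 1: insert b.com -> 10.0.0.3 (expiry=0+4=4). clock=0
Op 2: insert b.com -> 10.0.0.1 (expiry=0+5=5). clock=0
Op 3: insert a.com -> 10.0.0.2 (expiry=0+5=5). clock=0
Op 4: tick 1 -> clock=1.
Op 5: insert b.com -> 10.0.0.3 (expiry=1+5=6). clock=1
Op 6: tick 6 -> clock=7. purged={a.com,b.com}
Op 7: insert a.com -> 10.0.0.3 (expiry=7+3=10). clock=7
Op 8: insert b.com -> 10.0.0.2 (expiry=7+2=9). clock=7
Op 9: tick 2 -> clock=9. purged={b.com}
Op 10: tick 2 -> clock=11. purged={a.com}
Op 11: insert a.com -> 10.0.0.2 (expiry=11+3=14). clock=11
Op 12: insert b.com -> 10.0.0.2 (expiry=11+2=13). clock=11
Op 13: tick 1 -> clock=12.
Op 14: insert a.com -> 10.0.0.1 (expiry=12+2=14). clock=12
Op 15: insert a.com -> 10.0.0.2 (expiry=12+3=15). clock=12
Op 16: tick 1 -> clock=13. purged={b.com}
Op 17: insert b.com -> 10.0.0.2 (expiry=13+5=18). clock=13
Op 18: tick 6 -> clock=19. purged={a.com,b.com}
Op 19: tick 4 -> clock=23.
Op 20: insert b.com -> 10.0.0.2 (expiry=23+4=27). clock=23
Op 21: insert b.com -> 10.0.0.2 (expiry=23+5=28). clock=23
Op 22: insert b.com -> 10.0.0.2 (expiry=23+4=27). clock=23
Op 23: insert a.com -> 10.0.0.3 (expiry=23+5=28). clock=23
Final clock = 23
Final cache (unexpired): {a.com,b.com} -> size=2

Answer: clock=23 cache_size=2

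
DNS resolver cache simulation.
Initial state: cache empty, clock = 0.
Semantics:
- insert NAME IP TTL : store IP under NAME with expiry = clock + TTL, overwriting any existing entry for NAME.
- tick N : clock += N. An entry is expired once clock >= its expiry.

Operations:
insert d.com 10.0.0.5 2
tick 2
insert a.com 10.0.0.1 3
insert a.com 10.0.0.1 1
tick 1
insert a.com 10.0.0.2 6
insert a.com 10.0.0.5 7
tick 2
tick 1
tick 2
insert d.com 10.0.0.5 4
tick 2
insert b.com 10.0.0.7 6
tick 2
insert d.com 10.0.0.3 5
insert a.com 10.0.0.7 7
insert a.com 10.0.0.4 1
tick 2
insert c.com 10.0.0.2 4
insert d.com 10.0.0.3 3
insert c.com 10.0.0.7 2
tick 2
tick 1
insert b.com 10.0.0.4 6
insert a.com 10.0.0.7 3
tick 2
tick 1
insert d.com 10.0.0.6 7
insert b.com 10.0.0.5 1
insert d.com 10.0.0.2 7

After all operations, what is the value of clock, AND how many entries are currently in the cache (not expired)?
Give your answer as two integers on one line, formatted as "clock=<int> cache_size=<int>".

Answer: clock=20 cache_size=2

Derivation:
Op 1: insert d.com -> 10.0.0.5 (expiry=0+2=2). clock=0
Op 2: tick 2 -> clock=2. purged={d.com}
Op 3: insert a.com -> 10.0.0.1 (expiry=2+3=5). clock=2
Op 4: insert a.com -> 10.0.0.1 (expiry=2+1=3). clock=2
Op 5: tick 1 -> clock=3. purged={a.com}
Op 6: insert a.com -> 10.0.0.2 (expiry=3+6=9). clock=3
Op 7: insert a.com -> 10.0.0.5 (expiry=3+7=10). clock=3
Op 8: tick 2 -> clock=5.
Op 9: tick 1 -> clock=6.
Op 10: tick 2 -> clock=8.
Op 11: insert d.com -> 10.0.0.5 (expiry=8+4=12). clock=8
Op 12: tick 2 -> clock=10. purged={a.com}
Op 13: insert b.com -> 10.0.0.7 (expiry=10+6=16). clock=10
Op 14: tick 2 -> clock=12. purged={d.com}
Op 15: insert d.com -> 10.0.0.3 (expiry=12+5=17). clock=12
Op 16: insert a.com -> 10.0.0.7 (expiry=12+7=19). clock=12
Op 17: insert a.com -> 10.0.0.4 (expiry=12+1=13). clock=12
Op 18: tick 2 -> clock=14. purged={a.com}
Op 19: insert c.com -> 10.0.0.2 (expiry=14+4=18). clock=14
Op 20: insert d.com -> 10.0.0.3 (expiry=14+3=17). clock=14
Op 21: insert c.com -> 10.0.0.7 (expiry=14+2=16). clock=14
Op 22: tick 2 -> clock=16. purged={b.com,c.com}
Op 23: tick 1 -> clock=17. purged={d.com}
Op 24: insert b.com -> 10.0.0.4 (expiry=17+6=23). clock=17
Op 25: insert a.com -> 10.0.0.7 (expiry=17+3=20). clock=17
Op 26: tick 2 -> clock=19.
Op 27: tick 1 -> clock=20. purged={a.com}
Op 28: insert d.com -> 10.0.0.6 (expiry=20+7=27). clock=20
Op 29: insert b.com -> 10.0.0.5 (expiry=20+1=21). clock=20
Op 30: insert d.com -> 10.0.0.2 (expiry=20+7=27). clock=20
Final clock = 20
Final cache (unexpired): {b.com,d.com} -> size=2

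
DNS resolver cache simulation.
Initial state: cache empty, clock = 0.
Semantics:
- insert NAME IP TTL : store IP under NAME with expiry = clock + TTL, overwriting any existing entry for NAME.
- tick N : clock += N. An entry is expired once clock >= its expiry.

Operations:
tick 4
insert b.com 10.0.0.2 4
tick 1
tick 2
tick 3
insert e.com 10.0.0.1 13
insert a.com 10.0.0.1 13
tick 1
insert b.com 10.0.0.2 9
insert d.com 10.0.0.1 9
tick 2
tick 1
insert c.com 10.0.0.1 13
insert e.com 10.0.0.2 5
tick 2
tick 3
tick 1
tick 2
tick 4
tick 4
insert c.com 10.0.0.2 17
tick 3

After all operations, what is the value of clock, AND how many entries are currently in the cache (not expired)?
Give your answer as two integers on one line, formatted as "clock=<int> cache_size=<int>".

Answer: clock=33 cache_size=1

Derivation:
Op 1: tick 4 -> clock=4.
Op 2: insert b.com -> 10.0.0.2 (expiry=4+4=8). clock=4
Op 3: tick 1 -> clock=5.
Op 4: tick 2 -> clock=7.
Op 5: tick 3 -> clock=10. purged={b.com}
Op 6: insert e.com -> 10.0.0.1 (expiry=10+13=23). clock=10
Op 7: insert a.com -> 10.0.0.1 (expiry=10+13=23). clock=10
Op 8: tick 1 -> clock=11.
Op 9: insert b.com -> 10.0.0.2 (expiry=11+9=20). clock=11
Op 10: insert d.com -> 10.0.0.1 (expiry=11+9=20). clock=11
Op 11: tick 2 -> clock=13.
Op 12: tick 1 -> clock=14.
Op 13: insert c.com -> 10.0.0.1 (expiry=14+13=27). clock=14
Op 14: insert e.com -> 10.0.0.2 (expiry=14+5=19). clock=14
Op 15: tick 2 -> clock=16.
Op 16: tick 3 -> clock=19. purged={e.com}
Op 17: tick 1 -> clock=20. purged={b.com,d.com}
Op 18: tick 2 -> clock=22.
Op 19: tick 4 -> clock=26. purged={a.com}
Op 20: tick 4 -> clock=30. purged={c.com}
Op 21: insert c.com -> 10.0.0.2 (expiry=30+17=47). clock=30
Op 22: tick 3 -> clock=33.
Final clock = 33
Final cache (unexpired): {c.com} -> size=1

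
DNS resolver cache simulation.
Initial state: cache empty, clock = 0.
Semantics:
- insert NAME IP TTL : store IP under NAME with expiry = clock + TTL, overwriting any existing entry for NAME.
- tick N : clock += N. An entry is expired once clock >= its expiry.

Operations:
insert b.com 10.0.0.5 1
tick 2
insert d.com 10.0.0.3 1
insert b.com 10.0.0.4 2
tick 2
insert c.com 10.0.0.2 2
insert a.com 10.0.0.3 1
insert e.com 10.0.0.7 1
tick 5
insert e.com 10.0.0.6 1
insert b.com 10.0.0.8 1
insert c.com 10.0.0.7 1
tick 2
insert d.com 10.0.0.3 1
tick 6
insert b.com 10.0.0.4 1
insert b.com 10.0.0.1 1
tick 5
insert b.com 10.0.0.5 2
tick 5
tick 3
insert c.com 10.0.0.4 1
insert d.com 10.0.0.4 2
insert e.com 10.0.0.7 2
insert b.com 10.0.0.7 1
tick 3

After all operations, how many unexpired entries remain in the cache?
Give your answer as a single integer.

Op 1: insert b.com -> 10.0.0.5 (expiry=0+1=1). clock=0
Op 2: tick 2 -> clock=2. purged={b.com}
Op 3: insert d.com -> 10.0.0.3 (expiry=2+1=3). clock=2
Op 4: insert b.com -> 10.0.0.4 (expiry=2+2=4). clock=2
Op 5: tick 2 -> clock=4. purged={b.com,d.com}
Op 6: insert c.com -> 10.0.0.2 (expiry=4+2=6). clock=4
Op 7: insert a.com -> 10.0.0.3 (expiry=4+1=5). clock=4
Op 8: insert e.com -> 10.0.0.7 (expiry=4+1=5). clock=4
Op 9: tick 5 -> clock=9. purged={a.com,c.com,e.com}
Op 10: insert e.com -> 10.0.0.6 (expiry=9+1=10). clock=9
Op 11: insert b.com -> 10.0.0.8 (expiry=9+1=10). clock=9
Op 12: insert c.com -> 10.0.0.7 (expiry=9+1=10). clock=9
Op 13: tick 2 -> clock=11. purged={b.com,c.com,e.com}
Op 14: insert d.com -> 10.0.0.3 (expiry=11+1=12). clock=11
Op 15: tick 6 -> clock=17. purged={d.com}
Op 16: insert b.com -> 10.0.0.4 (expiry=17+1=18). clock=17
Op 17: insert b.com -> 10.0.0.1 (expiry=17+1=18). clock=17
Op 18: tick 5 -> clock=22. purged={b.com}
Op 19: insert b.com -> 10.0.0.5 (expiry=22+2=24). clock=22
Op 20: tick 5 -> clock=27. purged={b.com}
Op 21: tick 3 -> clock=30.
Op 22: insert c.com -> 10.0.0.4 (expiry=30+1=31). clock=30
Op 23: insert d.com -> 10.0.0.4 (expiry=30+2=32). clock=30
Op 24: insert e.com -> 10.0.0.7 (expiry=30+2=32). clock=30
Op 25: insert b.com -> 10.0.0.7 (expiry=30+1=31). clock=30
Op 26: tick 3 -> clock=33. purged={b.com,c.com,d.com,e.com}
Final cache (unexpired): {} -> size=0

Answer: 0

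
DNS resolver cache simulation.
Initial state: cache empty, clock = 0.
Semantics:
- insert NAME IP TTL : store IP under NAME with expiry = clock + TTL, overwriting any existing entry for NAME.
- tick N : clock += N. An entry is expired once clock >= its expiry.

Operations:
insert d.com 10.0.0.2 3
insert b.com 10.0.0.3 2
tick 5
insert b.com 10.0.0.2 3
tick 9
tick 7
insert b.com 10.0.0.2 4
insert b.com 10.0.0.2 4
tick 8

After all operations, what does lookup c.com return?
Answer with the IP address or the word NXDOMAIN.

Op 1: insert d.com -> 10.0.0.2 (expiry=0+3=3). clock=0
Op 2: insert b.com -> 10.0.0.3 (expiry=0+2=2). clock=0
Op 3: tick 5 -> clock=5. purged={b.com,d.com}
Op 4: insert b.com -> 10.0.0.2 (expiry=5+3=8). clock=5
Op 5: tick 9 -> clock=14. purged={b.com}
Op 6: tick 7 -> clock=21.
Op 7: insert b.com -> 10.0.0.2 (expiry=21+4=25). clock=21
Op 8: insert b.com -> 10.0.0.2 (expiry=21+4=25). clock=21
Op 9: tick 8 -> clock=29. purged={b.com}
lookup c.com: not in cache (expired or never inserted)

Answer: NXDOMAIN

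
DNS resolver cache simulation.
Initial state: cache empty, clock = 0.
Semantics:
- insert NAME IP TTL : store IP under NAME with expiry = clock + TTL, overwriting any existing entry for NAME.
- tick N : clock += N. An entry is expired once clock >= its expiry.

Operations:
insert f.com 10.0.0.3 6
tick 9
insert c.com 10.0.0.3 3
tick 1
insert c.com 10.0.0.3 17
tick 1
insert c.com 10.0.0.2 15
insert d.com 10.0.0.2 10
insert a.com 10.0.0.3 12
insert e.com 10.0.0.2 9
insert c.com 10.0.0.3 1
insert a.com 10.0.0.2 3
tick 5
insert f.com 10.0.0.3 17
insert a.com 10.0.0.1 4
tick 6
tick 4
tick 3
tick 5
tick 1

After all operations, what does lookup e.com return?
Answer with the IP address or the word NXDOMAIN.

Op 1: insert f.com -> 10.0.0.3 (expiry=0+6=6). clock=0
Op 2: tick 9 -> clock=9. purged={f.com}
Op 3: insert c.com -> 10.0.0.3 (expiry=9+3=12). clock=9
Op 4: tick 1 -> clock=10.
Op 5: insert c.com -> 10.0.0.3 (expiry=10+17=27). clock=10
Op 6: tick 1 -> clock=11.
Op 7: insert c.com -> 10.0.0.2 (expiry=11+15=26). clock=11
Op 8: insert d.com -> 10.0.0.2 (expiry=11+10=21). clock=11
Op 9: insert a.com -> 10.0.0.3 (expiry=11+12=23). clock=11
Op 10: insert e.com -> 10.0.0.2 (expiry=11+9=20). clock=11
Op 11: insert c.com -> 10.0.0.3 (expiry=11+1=12). clock=11
Op 12: insert a.com -> 10.0.0.2 (expiry=11+3=14). clock=11
Op 13: tick 5 -> clock=16. purged={a.com,c.com}
Op 14: insert f.com -> 10.0.0.3 (expiry=16+17=33). clock=16
Op 15: insert a.com -> 10.0.0.1 (expiry=16+4=20). clock=16
Op 16: tick 6 -> clock=22. purged={a.com,d.com,e.com}
Op 17: tick 4 -> clock=26.
Op 18: tick 3 -> clock=29.
Op 19: tick 5 -> clock=34. purged={f.com}
Op 20: tick 1 -> clock=35.
lookup e.com: not in cache (expired or never inserted)

Answer: NXDOMAIN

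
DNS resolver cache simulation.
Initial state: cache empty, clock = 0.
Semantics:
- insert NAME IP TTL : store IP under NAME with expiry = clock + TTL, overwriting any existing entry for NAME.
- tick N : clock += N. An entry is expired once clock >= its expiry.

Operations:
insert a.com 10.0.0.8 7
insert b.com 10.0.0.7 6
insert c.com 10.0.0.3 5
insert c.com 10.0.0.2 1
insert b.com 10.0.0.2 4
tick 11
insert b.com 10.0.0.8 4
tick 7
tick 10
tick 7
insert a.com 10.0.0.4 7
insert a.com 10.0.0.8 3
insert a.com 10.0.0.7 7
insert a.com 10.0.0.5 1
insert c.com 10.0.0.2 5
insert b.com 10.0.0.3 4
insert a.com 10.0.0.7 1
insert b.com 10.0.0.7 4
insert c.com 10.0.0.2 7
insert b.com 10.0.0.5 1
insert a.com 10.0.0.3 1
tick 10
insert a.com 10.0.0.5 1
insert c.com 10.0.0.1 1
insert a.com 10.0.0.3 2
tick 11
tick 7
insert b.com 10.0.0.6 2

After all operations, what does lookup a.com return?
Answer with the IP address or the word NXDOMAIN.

Answer: NXDOMAIN

Derivation:
Op 1: insert a.com -> 10.0.0.8 (expiry=0+7=7). clock=0
Op 2: insert b.com -> 10.0.0.7 (expiry=0+6=6). clock=0
Op 3: insert c.com -> 10.0.0.3 (expiry=0+5=5). clock=0
Op 4: insert c.com -> 10.0.0.2 (expiry=0+1=1). clock=0
Op 5: insert b.com -> 10.0.0.2 (expiry=0+4=4). clock=0
Op 6: tick 11 -> clock=11. purged={a.com,b.com,c.com}
Op 7: insert b.com -> 10.0.0.8 (expiry=11+4=15). clock=11
Op 8: tick 7 -> clock=18. purged={b.com}
Op 9: tick 10 -> clock=28.
Op 10: tick 7 -> clock=35.
Op 11: insert a.com -> 10.0.0.4 (expiry=35+7=42). clock=35
Op 12: insert a.com -> 10.0.0.8 (expiry=35+3=38). clock=35
Op 13: insert a.com -> 10.0.0.7 (expiry=35+7=42). clock=35
Op 14: insert a.com -> 10.0.0.5 (expiry=35+1=36). clock=35
Op 15: insert c.com -> 10.0.0.2 (expiry=35+5=40). clock=35
Op 16: insert b.com -> 10.0.0.3 (expiry=35+4=39). clock=35
Op 17: insert a.com -> 10.0.0.7 (expiry=35+1=36). clock=35
Op 18: insert b.com -> 10.0.0.7 (expiry=35+4=39). clock=35
Op 19: insert c.com -> 10.0.0.2 (expiry=35+7=42). clock=35
Op 20: insert b.com -> 10.0.0.5 (expiry=35+1=36). clock=35
Op 21: insert a.com -> 10.0.0.3 (expiry=35+1=36). clock=35
Op 22: tick 10 -> clock=45. purged={a.com,b.com,c.com}
Op 23: insert a.com -> 10.0.0.5 (expiry=45+1=46). clock=45
Op 24: insert c.com -> 10.0.0.1 (expiry=45+1=46). clock=45
Op 25: insert a.com -> 10.0.0.3 (expiry=45+2=47). clock=45
Op 26: tick 11 -> clock=56. purged={a.com,c.com}
Op 27: tick 7 -> clock=63.
Op 28: insert b.com -> 10.0.0.6 (expiry=63+2=65). clock=63
lookup a.com: not in cache (expired or never inserted)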